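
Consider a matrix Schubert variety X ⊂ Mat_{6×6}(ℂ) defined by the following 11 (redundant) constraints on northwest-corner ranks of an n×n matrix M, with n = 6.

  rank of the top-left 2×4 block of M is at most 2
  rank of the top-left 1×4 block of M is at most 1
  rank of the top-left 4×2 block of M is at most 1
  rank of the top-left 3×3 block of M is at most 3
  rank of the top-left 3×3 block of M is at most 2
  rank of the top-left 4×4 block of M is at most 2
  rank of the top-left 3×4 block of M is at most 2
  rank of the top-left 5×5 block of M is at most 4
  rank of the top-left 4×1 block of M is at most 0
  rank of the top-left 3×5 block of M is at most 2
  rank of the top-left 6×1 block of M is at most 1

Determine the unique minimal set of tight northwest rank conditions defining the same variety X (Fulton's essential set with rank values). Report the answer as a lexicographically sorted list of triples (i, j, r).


Rank table r_w(6×6) implied by the 11 constraints:

  R[1]: 0 | 1 | 1 | 1 | 1 | 1
  R[2]: 0 | 1 | 2 | 2 | 2 | 2
  R[3]: 0 | 1 | 2 | 2 | 2 | 3
  R[4]: 0 | 1 | 2 | 2 | 3 | 4
  R[5]: 1 | 2 | 3 | 3 | 4 | 5
  R[6]: 1 | 2 | 3 | 4 | 5 | 6

hence w(1..6) = (2, 3, 6, 5, 1, 4).

ℓ(w)=7; the 3 essential cells (i,j,r):

[(3, 5, 2), (4, 1, 0), (4, 4, 2)]


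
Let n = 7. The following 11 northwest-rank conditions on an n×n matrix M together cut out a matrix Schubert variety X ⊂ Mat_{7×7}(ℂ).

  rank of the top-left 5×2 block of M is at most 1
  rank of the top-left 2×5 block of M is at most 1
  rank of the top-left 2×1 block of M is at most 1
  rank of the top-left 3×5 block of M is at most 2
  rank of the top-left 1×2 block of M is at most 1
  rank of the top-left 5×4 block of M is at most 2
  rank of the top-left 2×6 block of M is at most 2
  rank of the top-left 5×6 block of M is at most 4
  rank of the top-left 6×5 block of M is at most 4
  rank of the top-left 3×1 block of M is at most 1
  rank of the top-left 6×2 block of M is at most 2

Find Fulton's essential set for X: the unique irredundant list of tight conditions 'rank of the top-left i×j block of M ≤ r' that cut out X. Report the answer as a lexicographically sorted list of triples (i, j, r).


Rank table r_w(7×7) implied by the 11 constraints:

  R[1]: 1 1 1 1 1 1 1
  R[2]: 1 1 1 1 1 2 2
  R[3]: 1 1 2 2 2 3 3
  R[4]: 1 1 2 2 3 4 4
  R[5]: 1 1 2 2 3 4 5
  R[6]: 1 2 3 3 4 5 6
  R[7]: 1 2 3 4 5 6 7

second differences of R give the permutation w = (1, 6, 3, 5, 7, 2, 4).

Fulton essential set (3 of the 9 Rothe cells):

[(2, 5, 1), (5, 2, 1), (5, 4, 2)]


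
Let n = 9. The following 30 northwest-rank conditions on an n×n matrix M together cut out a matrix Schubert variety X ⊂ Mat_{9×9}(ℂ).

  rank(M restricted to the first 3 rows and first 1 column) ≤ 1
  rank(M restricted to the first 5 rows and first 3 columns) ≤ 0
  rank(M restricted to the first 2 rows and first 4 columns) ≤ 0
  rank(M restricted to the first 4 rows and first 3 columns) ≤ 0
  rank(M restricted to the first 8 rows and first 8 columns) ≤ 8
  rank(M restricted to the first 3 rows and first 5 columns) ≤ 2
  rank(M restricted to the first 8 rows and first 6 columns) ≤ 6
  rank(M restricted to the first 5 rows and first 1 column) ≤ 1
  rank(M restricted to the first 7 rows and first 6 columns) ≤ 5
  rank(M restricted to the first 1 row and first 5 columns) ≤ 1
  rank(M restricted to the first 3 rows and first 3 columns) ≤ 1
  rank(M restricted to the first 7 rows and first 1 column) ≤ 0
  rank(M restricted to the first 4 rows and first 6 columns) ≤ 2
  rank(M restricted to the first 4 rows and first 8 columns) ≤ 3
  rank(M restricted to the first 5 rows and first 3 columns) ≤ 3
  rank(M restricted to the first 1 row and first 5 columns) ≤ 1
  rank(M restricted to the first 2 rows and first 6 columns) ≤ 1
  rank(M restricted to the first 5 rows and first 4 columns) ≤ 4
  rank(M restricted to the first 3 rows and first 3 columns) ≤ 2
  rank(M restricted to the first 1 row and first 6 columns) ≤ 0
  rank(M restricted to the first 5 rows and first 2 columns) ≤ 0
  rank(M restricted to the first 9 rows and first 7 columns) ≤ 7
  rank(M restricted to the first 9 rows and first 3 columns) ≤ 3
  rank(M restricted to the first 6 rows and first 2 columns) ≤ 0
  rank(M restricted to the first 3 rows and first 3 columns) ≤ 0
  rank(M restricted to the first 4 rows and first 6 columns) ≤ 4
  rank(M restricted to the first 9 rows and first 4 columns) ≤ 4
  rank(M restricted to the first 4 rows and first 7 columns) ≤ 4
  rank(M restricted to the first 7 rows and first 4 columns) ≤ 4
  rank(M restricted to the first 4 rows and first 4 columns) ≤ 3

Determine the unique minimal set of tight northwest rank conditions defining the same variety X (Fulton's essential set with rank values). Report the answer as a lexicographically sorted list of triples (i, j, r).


Recovering R(i,j) via the rank-extension bound from the 30 conditions:

  R[1]: 0, 0, 0, 0, 0, 0, 1, 1, 1
  R[2]: 0, 0, 0, 0, 1, 1, 2, 2, 2
  R[3]: 0, 0, 0, 1, 2, 2, 3, 3, 3
  R[4]: 0, 0, 0, 1, 2, 2, 3, 3, 4
  R[5]: 0, 0, 0, 1, 2, 3, 4, 4, 5
  R[6]: 0, 0, 1, 2, 3, 4, 5, 5, 6
  R[7]: 0, 1, 2, 3, 4, 5, 6, 6, 7
  R[8]: 1, 2, 3, 4, 5, 6, 7, 7, 8
  R[9]: 1, 2, 3, 4, 5, 6, 7, 8, 9

giving w = (7, 5, 4, 9, 6, 3, 2, 1, 8) via Δ²R.

Fulton essential set (7 of the 24 Rothe cells):

[(1, 6, 0), (2, 4, 0), (4, 6, 2), (4, 8, 3), (5, 3, 0), (6, 2, 0), (7, 1, 0)]


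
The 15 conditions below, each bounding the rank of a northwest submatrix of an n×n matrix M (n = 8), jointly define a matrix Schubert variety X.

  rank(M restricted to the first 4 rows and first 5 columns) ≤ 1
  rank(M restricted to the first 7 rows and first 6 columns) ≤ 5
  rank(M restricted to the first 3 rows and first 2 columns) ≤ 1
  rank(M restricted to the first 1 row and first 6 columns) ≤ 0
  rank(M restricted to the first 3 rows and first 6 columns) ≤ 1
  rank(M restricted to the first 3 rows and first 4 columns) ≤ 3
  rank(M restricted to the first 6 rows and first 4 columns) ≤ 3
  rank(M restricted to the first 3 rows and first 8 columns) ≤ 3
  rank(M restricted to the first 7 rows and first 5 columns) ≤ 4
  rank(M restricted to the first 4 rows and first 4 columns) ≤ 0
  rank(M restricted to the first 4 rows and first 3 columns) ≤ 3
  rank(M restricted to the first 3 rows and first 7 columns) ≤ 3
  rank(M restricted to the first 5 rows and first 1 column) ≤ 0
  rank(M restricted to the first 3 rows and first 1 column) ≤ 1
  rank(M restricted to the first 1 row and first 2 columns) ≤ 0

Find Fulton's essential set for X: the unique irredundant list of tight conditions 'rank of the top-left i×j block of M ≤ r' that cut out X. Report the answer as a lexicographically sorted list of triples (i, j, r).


Recovering R(i,j) via the rank-extension bound from the 15 conditions:

  row 1: 0 0 0 0 0 0 1 1
  row 2: 0 0 0 0 1 1 2 2
  row 3: 0 0 0 0 1 1 2 3
  row 4: 0 0 0 0 1 2 3 4
  row 5: 0 1 1 1 2 3 4 5
  row 6: 1 2 2 2 3 4 5 6
  row 7: 1 2 3 3 4 5 6 7
  row 8: 1 2 3 4 5 6 7 8

second differences of R give the permutation w = (7, 5, 8, 6, 2, 1, 3, 4).

D(w) has 20 cells with 4 SE-corners; essential set:

[(1, 6, 0), (3, 6, 1), (4, 4, 0), (5, 1, 0)]


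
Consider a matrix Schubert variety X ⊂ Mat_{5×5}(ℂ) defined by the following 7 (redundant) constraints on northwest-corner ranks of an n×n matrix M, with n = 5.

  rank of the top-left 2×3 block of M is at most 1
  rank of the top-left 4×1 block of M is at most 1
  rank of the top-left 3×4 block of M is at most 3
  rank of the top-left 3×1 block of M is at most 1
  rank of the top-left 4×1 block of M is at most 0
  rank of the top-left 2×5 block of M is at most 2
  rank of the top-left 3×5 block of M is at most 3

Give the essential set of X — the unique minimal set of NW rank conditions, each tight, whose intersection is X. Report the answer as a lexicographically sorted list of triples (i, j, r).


Rank table r_w(5×5) implied by the 7 constraints:

  R[1]: 0, 1, 1, 1, 1
  R[2]: 0, 1, 1, 2, 2
  R[3]: 0, 1, 2, 3, 3
  R[4]: 0, 1, 2, 3, 4
  R[5]: 1, 2, 3, 4, 5

giving w = (2, 4, 3, 5, 1) via Δ²R.

Rothe diagram D(w) (5 cells), 2 SE-corners (essential conditions):

[(2, 3, 1), (4, 1, 0)]


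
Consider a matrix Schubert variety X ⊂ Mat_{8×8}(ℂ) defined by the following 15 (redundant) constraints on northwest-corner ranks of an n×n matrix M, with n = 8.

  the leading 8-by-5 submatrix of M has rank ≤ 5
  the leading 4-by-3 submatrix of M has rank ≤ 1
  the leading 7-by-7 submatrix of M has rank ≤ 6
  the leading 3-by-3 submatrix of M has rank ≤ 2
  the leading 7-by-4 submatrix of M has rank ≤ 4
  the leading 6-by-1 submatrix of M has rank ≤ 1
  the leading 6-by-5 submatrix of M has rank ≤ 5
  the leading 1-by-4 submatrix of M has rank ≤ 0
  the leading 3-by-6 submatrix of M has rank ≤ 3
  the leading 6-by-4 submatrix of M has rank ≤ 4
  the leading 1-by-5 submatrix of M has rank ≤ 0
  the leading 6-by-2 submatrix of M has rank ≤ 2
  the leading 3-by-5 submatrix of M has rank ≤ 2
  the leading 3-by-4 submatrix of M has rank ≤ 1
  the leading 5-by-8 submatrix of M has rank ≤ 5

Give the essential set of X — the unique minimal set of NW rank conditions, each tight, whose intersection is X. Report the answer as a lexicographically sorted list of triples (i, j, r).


The tightest implied rank at each (i,j), from the 15 conditions:

  i=1: 0 | 0 | 0 | 0 | 0 | 1 | 1 | 1
  i=2: 1 | 1 | 1 | 1 | 1 | 2 | 2 | 2
  i=3: 1 | 1 | 1 | 1 | 2 | 3 | 3 | 3
  i=4: 1 | 1 | 1 | 2 | 3 | 4 | 4 | 4
  i=5: 1 | 2 | 2 | 3 | 4 | 5 | 5 | 5
  i=6: 1 | 2 | 3 | 4 | 5 | 6 | 6 | 6
  i=7: 1 | 2 | 3 | 4 | 5 | 6 | 6 | 7
  i=8: 1 | 2 | 3 | 4 | 5 | 6 | 7 | 8

reading off 1-entries of Δ²R: w = (6, 1, 5, 4, 2, 3, 8, 7).

4 SE-corners of the 11-cell Rothe diagram give Ess(w):

[(1, 5, 0), (3, 4, 1), (4, 3, 1), (7, 7, 6)]


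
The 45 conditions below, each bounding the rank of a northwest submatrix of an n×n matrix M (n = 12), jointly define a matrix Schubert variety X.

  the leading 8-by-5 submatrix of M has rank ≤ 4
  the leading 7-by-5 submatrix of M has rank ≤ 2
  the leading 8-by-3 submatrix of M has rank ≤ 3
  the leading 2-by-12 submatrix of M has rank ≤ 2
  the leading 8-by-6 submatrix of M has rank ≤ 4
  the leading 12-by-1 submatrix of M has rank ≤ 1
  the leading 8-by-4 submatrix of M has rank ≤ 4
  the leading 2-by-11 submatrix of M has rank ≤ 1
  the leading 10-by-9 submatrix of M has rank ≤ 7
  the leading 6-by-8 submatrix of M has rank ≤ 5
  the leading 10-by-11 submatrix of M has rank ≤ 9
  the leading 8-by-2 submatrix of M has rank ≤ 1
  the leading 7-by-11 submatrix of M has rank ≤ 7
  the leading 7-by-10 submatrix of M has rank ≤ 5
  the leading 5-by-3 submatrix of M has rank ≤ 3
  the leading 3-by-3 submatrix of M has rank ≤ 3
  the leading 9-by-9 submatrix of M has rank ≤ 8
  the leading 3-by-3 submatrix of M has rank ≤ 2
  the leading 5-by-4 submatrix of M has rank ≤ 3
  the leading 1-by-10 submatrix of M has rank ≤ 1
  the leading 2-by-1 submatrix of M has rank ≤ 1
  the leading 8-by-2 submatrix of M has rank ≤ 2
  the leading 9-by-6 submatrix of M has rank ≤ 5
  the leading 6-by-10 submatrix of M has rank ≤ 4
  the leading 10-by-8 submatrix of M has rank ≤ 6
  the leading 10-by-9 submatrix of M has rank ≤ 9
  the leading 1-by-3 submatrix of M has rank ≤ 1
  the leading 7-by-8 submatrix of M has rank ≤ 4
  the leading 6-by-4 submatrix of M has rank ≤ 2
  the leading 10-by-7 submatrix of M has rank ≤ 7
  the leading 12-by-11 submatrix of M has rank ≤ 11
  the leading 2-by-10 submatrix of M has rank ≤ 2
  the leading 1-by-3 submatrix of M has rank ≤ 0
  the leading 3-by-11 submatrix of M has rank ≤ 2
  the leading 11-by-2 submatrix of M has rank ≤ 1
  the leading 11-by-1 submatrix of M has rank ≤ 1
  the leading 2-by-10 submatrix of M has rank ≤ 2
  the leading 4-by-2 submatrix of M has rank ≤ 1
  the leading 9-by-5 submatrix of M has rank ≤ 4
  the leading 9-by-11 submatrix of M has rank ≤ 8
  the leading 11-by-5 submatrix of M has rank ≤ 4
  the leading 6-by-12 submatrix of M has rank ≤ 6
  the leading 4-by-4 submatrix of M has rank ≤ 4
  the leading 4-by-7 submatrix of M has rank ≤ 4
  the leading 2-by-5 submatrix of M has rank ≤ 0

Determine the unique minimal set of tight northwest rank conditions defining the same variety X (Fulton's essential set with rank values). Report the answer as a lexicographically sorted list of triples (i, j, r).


Recovering R(i,j) via the rank-extension bound from the 45 conditions:

  i=1: 0  0  0  0  0  1  1  1  1  1  1  1
  i=2: 0  0  0  0  0  1  1  1  1  1  1  2
  i=3: 1  1  1  1  1  2  2  2  2  2  2  3
  i=4: 1  1  2  2  2  3  3  3  3  3  3  4
  i=5: 1  1  2  2  2  3  4  4  4  4  4  5
  i=6: 1  1  2  2  2  3  4  4  4  4  5  6
  i=7: 1  1  2  2  2  3  4  4  5  5  6  7
  i=8: 1  1  2  3  3  4  5  5  6  6  7  8
  i=9: 1  1  2  3  4  5  6  6  7  7  8  9
  i=10: 1  1  2  3  4  5  6  6  7  8  9  10
  i=11: 1  1  2  3  4  5  6  7  8  9  10  11
  i=12: 1  2  3  4  5  6  7  8  9  10  11  12

the unique w with this rank table is (6, 12, 1, 3, 7, 11, 9, 4, 5, 10, 8, 2).

D(w) has 34 cells with 7 SE-corners; essential set:

[(2, 5, 0), (2, 11, 1), (6, 10, 4), (7, 5, 2), (7, 8, 4), (10, 8, 6), (11, 2, 1)]


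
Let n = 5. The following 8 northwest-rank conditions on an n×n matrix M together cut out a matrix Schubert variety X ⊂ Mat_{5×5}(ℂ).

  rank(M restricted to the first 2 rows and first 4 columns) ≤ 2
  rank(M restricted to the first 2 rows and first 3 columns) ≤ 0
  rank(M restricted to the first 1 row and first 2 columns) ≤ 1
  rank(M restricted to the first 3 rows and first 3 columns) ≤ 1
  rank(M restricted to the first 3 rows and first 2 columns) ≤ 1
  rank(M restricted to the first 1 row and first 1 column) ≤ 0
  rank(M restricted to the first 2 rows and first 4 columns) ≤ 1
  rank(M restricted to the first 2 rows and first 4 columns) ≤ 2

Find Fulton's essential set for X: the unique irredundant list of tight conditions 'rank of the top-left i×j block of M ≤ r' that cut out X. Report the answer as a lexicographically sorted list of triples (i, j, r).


Recovering R(i,j) via the rank-extension bound from the 8 conditions:

  R[1]: 0  0  0  1  1
  R[2]: 0  0  0  1  2
  R[3]: 1  1  1  2  3
  R[4]: 1  2  2  3  4
  R[5]: 1  2  3  4  5

giving w = (4, 5, 1, 2, 3) via Δ²R.

ℓ(w)=6; the 1 essential cell (i,j,r):

[(2, 3, 0)]


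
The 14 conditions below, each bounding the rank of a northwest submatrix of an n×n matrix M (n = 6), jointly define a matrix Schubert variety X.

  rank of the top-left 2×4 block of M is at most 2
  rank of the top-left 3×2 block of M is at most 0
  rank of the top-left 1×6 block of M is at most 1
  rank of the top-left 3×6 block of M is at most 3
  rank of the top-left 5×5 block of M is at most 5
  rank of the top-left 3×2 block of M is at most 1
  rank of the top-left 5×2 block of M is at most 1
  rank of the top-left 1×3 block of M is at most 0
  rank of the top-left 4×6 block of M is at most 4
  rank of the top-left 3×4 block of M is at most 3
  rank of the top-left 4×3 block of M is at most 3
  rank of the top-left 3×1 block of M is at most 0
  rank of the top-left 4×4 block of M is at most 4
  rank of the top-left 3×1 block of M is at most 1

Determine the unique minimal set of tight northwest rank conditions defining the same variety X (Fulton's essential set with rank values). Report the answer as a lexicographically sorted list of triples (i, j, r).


Computing R[i][j] = min implied NW-rank bound (n=6, 14 conditions):

  row 1: 0  0  0  1  1  1
  row 2: 0  0  1  2  2  2
  row 3: 0  0  1  2  3  3
  row 4: 1  1  2  3  4  4
  row 5: 1  1  2  3  4  5
  row 6: 1  2  3  4  5  6

second differences of R give the permutation w = (4, 3, 5, 1, 6, 2).

D(w) has 8 cells with 3 SE-corners; essential set:

[(1, 3, 0), (3, 2, 0), (5, 2, 1)]


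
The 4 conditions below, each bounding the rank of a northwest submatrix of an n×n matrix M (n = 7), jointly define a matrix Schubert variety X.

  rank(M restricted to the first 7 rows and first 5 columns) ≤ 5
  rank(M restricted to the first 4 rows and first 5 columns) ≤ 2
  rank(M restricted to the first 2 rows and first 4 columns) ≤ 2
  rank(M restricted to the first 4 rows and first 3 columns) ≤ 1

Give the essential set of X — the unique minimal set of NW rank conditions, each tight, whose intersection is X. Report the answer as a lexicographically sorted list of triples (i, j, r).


Propagating the 4 rank bounds to every northwest block:

  i=1: 1  1  1  1  1  1  1
  i=2: 1  1  1  2  2  2  2
  i=3: 1  1  1  2  2  3  3
  i=4: 1  1  1  2  2  3  4
  i=5: 1  2  2  3  3  4  5
  i=6: 1  2  3  4  4  5  6
  i=7: 1  2  3  4  5  6  7

so w = (1, 4, 6, 7, 2, 3, 5).

D(w) has 8 cells with 2 SE-corners; essential set:

[(4, 3, 1), (4, 5, 2)]


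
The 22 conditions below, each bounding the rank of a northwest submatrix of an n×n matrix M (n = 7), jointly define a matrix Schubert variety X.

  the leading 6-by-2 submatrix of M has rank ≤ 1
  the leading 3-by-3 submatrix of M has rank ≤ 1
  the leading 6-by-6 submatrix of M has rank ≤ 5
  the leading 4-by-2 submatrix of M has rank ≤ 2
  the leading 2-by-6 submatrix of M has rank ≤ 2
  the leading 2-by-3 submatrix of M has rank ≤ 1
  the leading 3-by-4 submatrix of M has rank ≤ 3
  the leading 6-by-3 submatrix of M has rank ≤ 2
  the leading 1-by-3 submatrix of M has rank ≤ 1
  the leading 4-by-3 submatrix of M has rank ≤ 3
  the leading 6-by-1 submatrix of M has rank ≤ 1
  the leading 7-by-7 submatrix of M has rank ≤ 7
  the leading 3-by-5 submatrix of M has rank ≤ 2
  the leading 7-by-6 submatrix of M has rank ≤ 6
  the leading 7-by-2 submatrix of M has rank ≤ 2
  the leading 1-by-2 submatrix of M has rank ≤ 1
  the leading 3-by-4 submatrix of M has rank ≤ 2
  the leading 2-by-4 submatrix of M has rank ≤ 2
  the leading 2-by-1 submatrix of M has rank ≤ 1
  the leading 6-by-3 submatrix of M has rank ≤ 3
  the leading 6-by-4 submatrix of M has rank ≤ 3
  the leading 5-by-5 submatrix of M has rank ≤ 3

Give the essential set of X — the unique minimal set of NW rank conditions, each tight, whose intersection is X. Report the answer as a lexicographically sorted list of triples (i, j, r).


Recovering R(i,j) via the rank-extension bound from the 22 conditions:

  row 1: 1, 1, 1, 1, 1, 1, 1
  row 2: 1, 1, 1, 2, 2, 2, 2
  row 3: 1, 1, 1, 2, 2, 3, 3
  row 4: 1, 1, 2, 3, 3, 4, 4
  row 5: 1, 1, 2, 3, 3, 4, 5
  row 6: 1, 1, 2, 3, 4, 5, 6
  row 7: 1, 2, 3, 4, 5, 6, 7

the unique w with this rank table is (1, 4, 6, 3, 7, 5, 2).

Rothe diagram D(w) (9 cells), 4 SE-corners (essential conditions):

[(3, 3, 1), (3, 5, 2), (5, 5, 3), (6, 2, 1)]


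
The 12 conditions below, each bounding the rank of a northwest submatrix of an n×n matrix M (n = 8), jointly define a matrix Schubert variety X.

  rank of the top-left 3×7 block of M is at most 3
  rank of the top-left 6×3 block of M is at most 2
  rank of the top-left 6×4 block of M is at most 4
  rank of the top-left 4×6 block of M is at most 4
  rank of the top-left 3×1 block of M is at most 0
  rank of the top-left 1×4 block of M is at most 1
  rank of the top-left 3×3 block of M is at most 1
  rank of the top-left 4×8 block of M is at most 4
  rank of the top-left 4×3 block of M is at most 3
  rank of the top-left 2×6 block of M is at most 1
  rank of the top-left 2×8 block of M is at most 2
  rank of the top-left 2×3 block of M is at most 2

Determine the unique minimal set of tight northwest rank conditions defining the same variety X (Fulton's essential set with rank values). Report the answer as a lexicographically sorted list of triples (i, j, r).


Reconstructing r_w from the 12 given conditions:

  i=1: 0  1  1  1  1  1  1  1
  i=2: 0  1  1  1  1  1  2  2
  i=3: 0  1  1  2  2  2  3  3
  i=4: 1  2  2  3  3  3  4  4
  i=5: 1  2  2  3  4  4  5  5
  i=6: 1  2  2  3  4  5  6  6
  i=7: 1  2  3  4  5  6  7  7
  i=8: 1  2  3  4  5  6  7  8

second differences of R give the permutation w = (2, 7, 4, 1, 5, 6, 3, 8).

Fulton essential set (4 of the 10 Rothe cells):

[(2, 6, 1), (3, 1, 0), (3, 3, 1), (6, 3, 2)]


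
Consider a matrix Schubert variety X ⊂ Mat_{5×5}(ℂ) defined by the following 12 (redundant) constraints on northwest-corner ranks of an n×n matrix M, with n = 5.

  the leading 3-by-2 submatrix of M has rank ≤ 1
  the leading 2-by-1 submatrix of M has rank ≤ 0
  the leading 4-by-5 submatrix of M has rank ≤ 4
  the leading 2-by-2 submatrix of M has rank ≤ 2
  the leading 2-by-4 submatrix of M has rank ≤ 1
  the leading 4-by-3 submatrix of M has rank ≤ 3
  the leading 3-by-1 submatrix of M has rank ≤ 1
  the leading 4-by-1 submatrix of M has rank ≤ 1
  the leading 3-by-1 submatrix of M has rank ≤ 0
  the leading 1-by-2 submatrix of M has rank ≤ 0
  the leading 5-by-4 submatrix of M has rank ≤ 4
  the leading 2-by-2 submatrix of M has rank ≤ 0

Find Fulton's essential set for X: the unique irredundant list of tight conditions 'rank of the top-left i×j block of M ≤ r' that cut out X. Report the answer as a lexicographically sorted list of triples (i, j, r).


Recovering R(i,j) via the rank-extension bound from the 12 conditions:

  i=1: 0  0  1  1  1
  i=2: 0  0  1  1  2
  i=3: 0  1  2  2  3
  i=4: 1  2  3  3  4
  i=5: 1  2  3  4  5

hence w(1..5) = (3, 5, 2, 1, 4).

Rothe diagram D(w) (6 cells), 3 SE-corners (essential conditions):

[(2, 2, 0), (2, 4, 1), (3, 1, 0)]


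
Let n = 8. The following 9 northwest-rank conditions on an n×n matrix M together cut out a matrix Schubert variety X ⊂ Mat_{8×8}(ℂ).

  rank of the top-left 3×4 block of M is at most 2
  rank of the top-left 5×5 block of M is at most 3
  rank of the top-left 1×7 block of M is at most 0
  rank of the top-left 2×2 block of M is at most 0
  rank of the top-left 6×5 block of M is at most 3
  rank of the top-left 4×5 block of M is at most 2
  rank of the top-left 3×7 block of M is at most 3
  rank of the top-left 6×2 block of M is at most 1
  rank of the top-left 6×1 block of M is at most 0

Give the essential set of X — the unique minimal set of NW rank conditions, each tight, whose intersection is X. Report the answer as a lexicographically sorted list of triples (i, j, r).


Reconstructing r_w from the 9 given conditions:

  i=1: 0 0 0 0 0 0 0 1
  i=2: 0 0 1 1 1 1 1 2
  i=3: 0 1 2 2 2 2 2 3
  i=4: 0 1 2 2 2 3 3 4
  i=5: 0 1 2 3 3 4 4 5
  i=6: 0 1 2 3 3 4 5 6
  i=7: 1 2 3 4 4 5 6 7
  i=8: 1 2 3 4 5 6 7 8

giving w = (8, 3, 2, 6, 4, 7, 1, 5) via Δ²R.

Fulton essential set (5 of the 16 Rothe cells):

[(1, 7, 0), (2, 2, 0), (4, 5, 2), (6, 1, 0), (6, 5, 3)]


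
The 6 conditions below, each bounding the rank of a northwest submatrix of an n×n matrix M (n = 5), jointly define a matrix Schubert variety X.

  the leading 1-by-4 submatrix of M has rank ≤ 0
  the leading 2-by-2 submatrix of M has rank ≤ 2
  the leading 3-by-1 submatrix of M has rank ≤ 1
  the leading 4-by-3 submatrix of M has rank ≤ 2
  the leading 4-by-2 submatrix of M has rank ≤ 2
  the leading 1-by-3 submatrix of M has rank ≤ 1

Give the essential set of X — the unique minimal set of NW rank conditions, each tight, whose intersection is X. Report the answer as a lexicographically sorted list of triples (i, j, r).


Recovering R(i,j) via the rank-extension bound from the 6 conditions:

  i=1: 0 0 0 0 1
  i=2: 1 1 1 1 2
  i=3: 1 2 2 2 3
  i=4: 1 2 2 3 4
  i=5: 1 2 3 4 5

hence w(1..5) = (5, 1, 2, 4, 3).

Rothe diagram D(w) (5 cells), 2 SE-corners (essential conditions):

[(1, 4, 0), (4, 3, 2)]


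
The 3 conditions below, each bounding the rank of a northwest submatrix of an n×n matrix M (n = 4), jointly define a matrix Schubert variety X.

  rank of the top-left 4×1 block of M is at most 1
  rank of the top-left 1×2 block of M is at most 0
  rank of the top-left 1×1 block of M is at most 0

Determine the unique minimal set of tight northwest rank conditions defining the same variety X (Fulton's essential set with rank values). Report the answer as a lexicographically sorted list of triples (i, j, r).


Reconstructing r_w from the 3 given conditions:

  0 0 1 1
  1 1 2 2
  1 2 3 3
  1 2 3 4

reading off 1-entries of Δ²R: w = (3, 1, 2, 4).

|D(w)|=2, |Ess(w)|=1:

[(1, 2, 0)]


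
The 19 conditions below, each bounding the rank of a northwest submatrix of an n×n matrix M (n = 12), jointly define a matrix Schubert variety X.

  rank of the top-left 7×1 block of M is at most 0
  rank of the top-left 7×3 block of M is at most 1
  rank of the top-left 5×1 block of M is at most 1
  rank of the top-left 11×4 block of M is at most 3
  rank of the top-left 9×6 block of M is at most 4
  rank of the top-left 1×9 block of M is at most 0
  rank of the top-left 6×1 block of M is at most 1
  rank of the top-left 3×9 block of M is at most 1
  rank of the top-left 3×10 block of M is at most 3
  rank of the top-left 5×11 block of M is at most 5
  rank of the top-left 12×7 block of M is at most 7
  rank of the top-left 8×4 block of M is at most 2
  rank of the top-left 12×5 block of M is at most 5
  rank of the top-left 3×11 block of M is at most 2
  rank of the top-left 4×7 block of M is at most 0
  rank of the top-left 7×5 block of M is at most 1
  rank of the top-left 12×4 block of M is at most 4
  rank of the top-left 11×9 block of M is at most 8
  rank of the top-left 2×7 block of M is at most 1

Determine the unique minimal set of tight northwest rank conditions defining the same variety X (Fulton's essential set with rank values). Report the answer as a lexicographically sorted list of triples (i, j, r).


Propagating the 19 rank bounds to every northwest block:

  R[1]: 0, 0, 0, 0, 0, 0, 0, 0, 0, 1, 1, 1
  R[2]: 0, 0, 0, 0, 0, 0, 0, 1, 1, 2, 2, 2
  R[3]: 0, 0, 0, 0, 0, 0, 0, 1, 1, 2, 2, 3
  R[4]: 0, 0, 0, 0, 0, 0, 0, 1, 2, 3, 3, 4
  R[5]: 0, 1, 1, 1, 1, 1, 1, 2, 3, 4, 4, 5
  R[6]: 0, 1, 1, 1, 1, 2, 2, 3, 4, 5, 5, 6
  R[7]: 0, 1, 1, 1, 1, 2, 3, 4, 5, 6, 6, 7
  R[8]: 1, 2, 2, 2, 2, 3, 4, 5, 6, 7, 7, 8
  R[9]: 1, 2, 3, 3, 3, 4, 5, 6, 7, 8, 8, 9
  R[10]: 1, 2, 3, 3, 4, 5, 6, 7, 8, 9, 9, 10
  R[11]: 1, 2, 3, 3, 4, 5, 6, 7, 8, 9, 10, 11
  R[12]: 1, 2, 3, 4, 5, 6, 7, 8, 9, 10, 11, 12

second differences of R give the permutation w = (10, 8, 12, 9, 2, 6, 7, 1, 3, 5, 11, 4).

Fulton essential set (7 of the 43 Rothe cells):

[(1, 9, 0), (3, 9, 1), (3, 11, 2), (4, 7, 0), (7, 1, 0), (7, 5, 1), (11, 4, 3)]


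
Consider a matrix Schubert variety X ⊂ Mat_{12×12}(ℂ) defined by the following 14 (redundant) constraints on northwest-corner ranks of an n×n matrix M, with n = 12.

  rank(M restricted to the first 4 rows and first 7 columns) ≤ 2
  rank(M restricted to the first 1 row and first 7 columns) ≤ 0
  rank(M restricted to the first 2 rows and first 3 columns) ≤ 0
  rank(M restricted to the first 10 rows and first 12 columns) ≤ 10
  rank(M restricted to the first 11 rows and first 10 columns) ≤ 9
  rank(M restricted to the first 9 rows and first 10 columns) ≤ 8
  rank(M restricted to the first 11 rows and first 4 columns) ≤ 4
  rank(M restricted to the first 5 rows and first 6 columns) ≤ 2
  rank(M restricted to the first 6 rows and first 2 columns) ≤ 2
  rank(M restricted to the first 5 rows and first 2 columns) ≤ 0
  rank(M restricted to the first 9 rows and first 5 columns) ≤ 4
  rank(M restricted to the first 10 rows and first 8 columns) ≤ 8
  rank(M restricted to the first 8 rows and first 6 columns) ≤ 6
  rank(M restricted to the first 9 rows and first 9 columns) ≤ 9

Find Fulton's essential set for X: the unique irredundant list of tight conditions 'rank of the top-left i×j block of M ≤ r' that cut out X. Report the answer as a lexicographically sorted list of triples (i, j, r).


Recovering R(i,j) via the rank-extension bound from the 14 conditions:

  R[1]: 0, 0, 0, 0, 0, 0, 0, 1, 1, 1, 1, 1
  R[2]: 0, 0, 0, 1, 1, 1, 1, 2, 2, 2, 2, 2
  R[3]: 0, 0, 1, 2, 2, 2, 2, 3, 3, 3, 3, 3
  R[4]: 0, 0, 1, 2, 2, 2, 2, 3, 4, 4, 4, 4
  R[5]: 0, 0, 1, 2, 2, 2, 3, 4, 5, 5, 5, 5
  R[6]: 1, 1, 2, 3, 3, 3, 4, 5, 6, 6, 6, 6
  R[7]: 1, 2, 3, 4, 4, 4, 5, 6, 7, 7, 7, 7
  R[8]: 1, 2, 3, 4, 4, 5, 6, 7, 8, 8, 8, 8
  R[9]: 1, 2, 3, 4, 4, 5, 6, 7, 8, 8, 9, 9
  R[10]: 1, 2, 3, 4, 5, 6, 7, 8, 9, 9, 10, 10
  R[11]: 1, 2, 3, 4, 5, 6, 7, 8, 9, 9, 10, 11
  R[12]: 1, 2, 3, 4, 5, 6, 7, 8, 9, 10, 11, 12

so w = (8, 4, 3, 9, 7, 1, 2, 6, 11, 5, 12, 10).

8 SE-corners of the 25-cell Rothe diagram give Ess(w):

[(1, 7, 0), (2, 3, 0), (4, 7, 2), (5, 2, 0), (5, 6, 2), (9, 5, 4), (9, 10, 8), (11, 10, 9)]


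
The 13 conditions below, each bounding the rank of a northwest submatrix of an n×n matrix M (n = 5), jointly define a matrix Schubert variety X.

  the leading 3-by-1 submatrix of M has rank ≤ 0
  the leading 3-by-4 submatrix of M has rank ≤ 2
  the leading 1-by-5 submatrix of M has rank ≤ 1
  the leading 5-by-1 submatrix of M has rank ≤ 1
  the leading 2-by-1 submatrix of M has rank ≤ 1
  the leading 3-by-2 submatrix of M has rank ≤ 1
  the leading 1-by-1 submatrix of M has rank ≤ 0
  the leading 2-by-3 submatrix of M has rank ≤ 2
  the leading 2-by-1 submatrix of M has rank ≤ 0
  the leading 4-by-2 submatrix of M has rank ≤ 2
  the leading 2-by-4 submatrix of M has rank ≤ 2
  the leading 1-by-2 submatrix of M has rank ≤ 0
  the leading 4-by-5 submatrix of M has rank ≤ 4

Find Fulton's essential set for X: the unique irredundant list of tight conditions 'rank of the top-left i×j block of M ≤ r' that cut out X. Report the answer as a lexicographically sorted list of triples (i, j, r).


Computing R[i][j] = min implied NW-rank bound (n=5, 13 conditions):

  0, 0, 1, 1, 1
  0, 1, 2, 2, 2
  0, 1, 2, 2, 3
  1, 2, 3, 3, 4
  1, 2, 3, 4, 5

giving w = (3, 2, 5, 1, 4) via Δ²R.

Rothe diagram D(w) (5 cells), 3 SE-corners (essential conditions):

[(1, 2, 0), (3, 1, 0), (3, 4, 2)]


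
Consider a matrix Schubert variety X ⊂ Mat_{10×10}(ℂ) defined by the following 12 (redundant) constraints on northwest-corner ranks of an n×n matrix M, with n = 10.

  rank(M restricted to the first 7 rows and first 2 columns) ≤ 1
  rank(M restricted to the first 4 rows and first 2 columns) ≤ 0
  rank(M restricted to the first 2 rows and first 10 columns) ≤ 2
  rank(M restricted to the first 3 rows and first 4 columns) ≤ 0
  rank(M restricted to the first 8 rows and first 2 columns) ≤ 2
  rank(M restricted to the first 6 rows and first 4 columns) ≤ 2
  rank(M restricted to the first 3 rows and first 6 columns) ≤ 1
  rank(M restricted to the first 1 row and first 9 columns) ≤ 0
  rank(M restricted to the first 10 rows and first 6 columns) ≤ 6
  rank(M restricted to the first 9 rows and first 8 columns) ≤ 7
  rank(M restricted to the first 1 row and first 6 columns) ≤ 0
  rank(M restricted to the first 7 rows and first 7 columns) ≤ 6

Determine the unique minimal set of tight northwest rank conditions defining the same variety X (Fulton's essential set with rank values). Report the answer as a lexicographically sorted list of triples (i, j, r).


Propagating the 12 rank bounds to every northwest block:

  i=1: 0  0  0  0  0  0  0  0  0  1
  i=2: 0  0  0  0  1  1  1  1  1  2
  i=3: 0  0  0  0  1  1  2  2  2  3
  i=4: 0  0  1  1  2  2  3  3  3  4
  i=5: 1  1  2  2  3  3  4  4  4  5
  i=6: 1  1  2  2  3  4  5  5  5  6
  i=7: 1  1  2  3  4  5  6  6  6  7
  i=8: 1  2  3  4  5  6  7  7  7  8
  i=9: 1  2  3  4  5  6  7  7  8  9
  i=10: 1  2  3  4  5  6  7  8  9  10

second differences of R give the permutation w = (10, 5, 7, 3, 1, 6, 4, 2, 9, 8).

Rothe diagram D(w) (24 cells), 7 SE-corners (essential conditions):

[(1, 9, 0), (3, 4, 0), (3, 6, 1), (4, 2, 0), (6, 4, 2), (7, 2, 1), (9, 8, 7)]


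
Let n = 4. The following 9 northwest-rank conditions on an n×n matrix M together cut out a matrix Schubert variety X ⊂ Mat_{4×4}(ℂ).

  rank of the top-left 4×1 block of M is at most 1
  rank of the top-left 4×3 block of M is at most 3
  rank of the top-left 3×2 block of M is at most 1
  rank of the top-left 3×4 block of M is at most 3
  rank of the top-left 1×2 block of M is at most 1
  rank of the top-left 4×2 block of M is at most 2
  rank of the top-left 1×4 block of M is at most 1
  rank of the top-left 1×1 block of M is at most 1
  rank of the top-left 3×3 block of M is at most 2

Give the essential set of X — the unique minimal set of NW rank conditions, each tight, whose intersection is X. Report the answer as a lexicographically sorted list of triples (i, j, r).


The tightest implied rank at each (i,j), from the 9 conditions:

  i=1: 1 1 1 1
  i=2: 1 1 2 2
  i=3: 1 1 2 3
  i=4: 1 2 3 4

so w = (1, 3, 4, 2).

1 SE-corner of the 2-cell Rothe diagram gives Ess(w):

[(3, 2, 1)]


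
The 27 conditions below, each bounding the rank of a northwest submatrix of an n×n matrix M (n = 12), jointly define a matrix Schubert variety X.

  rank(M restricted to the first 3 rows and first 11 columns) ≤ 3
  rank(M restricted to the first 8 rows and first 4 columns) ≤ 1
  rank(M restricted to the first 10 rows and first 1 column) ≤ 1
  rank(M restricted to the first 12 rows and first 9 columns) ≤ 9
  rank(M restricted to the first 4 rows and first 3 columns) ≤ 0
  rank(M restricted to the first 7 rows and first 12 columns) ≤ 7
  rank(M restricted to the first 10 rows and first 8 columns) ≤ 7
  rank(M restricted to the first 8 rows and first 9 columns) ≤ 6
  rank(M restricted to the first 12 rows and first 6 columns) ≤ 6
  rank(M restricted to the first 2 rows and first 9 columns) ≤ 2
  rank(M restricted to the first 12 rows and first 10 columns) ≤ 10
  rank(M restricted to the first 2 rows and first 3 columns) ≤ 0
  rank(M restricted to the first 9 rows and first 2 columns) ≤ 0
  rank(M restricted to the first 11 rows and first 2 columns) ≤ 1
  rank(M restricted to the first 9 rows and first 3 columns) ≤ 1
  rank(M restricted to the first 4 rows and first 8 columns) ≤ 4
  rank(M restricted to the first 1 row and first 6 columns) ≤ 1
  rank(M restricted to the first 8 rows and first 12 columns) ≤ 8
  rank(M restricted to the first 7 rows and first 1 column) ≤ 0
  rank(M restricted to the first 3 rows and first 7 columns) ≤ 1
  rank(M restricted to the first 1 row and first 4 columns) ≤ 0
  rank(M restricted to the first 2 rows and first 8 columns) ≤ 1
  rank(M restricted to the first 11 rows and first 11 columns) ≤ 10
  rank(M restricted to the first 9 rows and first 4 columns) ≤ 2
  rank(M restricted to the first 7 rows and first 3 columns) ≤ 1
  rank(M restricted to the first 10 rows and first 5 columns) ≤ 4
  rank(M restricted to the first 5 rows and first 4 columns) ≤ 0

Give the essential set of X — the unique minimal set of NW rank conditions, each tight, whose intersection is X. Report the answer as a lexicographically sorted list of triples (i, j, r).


Reconstructing r_w from the 27 given conditions:

  row 1: 0, 0, 0, 0, 1, 1, 1, 1, 1, 1, 1, 1
  row 2: 0, 0, 0, 0, 1, 1, 1, 1, 2, 2, 2, 2
  row 3: 0, 0, 0, 0, 1, 1, 1, 2, 3, 3, 3, 3
  row 4: 0, 0, 0, 0, 1, 2, 2, 3, 4, 4, 4, 4
  row 5: 0, 0, 0, 0, 1, 2, 3, 4, 5, 5, 5, 5
  row 6: 0, 0, 1, 1, 2, 3, 4, 5, 6, 6, 6, 6
  row 7: 0, 0, 1, 1, 2, 3, 4, 5, 6, 7, 7, 7
  row 8: 0, 0, 1, 1, 2, 3, 4, 5, 6, 7, 8, 8
  row 9: 0, 0, 1, 2, 3, 4, 5, 6, 7, 8, 9, 9
  row 10: 1, 1, 2, 3, 4, 5, 6, 7, 8, 9, 10, 10
  row 11: 1, 1, 2, 3, 4, 5, 6, 7, 8, 9, 10, 11
  row 12: 1, 2, 3, 4, 5, 6, 7, 8, 9, 10, 11, 12

hence w(1..12) = (5, 9, 8, 6, 7, 3, 10, 11, 4, 1, 12, 2).

|D(w)|=36, |Ess(w)|=6:

[(2, 8, 1), (3, 7, 1), (5, 4, 0), (8, 4, 1), (9, 2, 0), (11, 2, 1)]


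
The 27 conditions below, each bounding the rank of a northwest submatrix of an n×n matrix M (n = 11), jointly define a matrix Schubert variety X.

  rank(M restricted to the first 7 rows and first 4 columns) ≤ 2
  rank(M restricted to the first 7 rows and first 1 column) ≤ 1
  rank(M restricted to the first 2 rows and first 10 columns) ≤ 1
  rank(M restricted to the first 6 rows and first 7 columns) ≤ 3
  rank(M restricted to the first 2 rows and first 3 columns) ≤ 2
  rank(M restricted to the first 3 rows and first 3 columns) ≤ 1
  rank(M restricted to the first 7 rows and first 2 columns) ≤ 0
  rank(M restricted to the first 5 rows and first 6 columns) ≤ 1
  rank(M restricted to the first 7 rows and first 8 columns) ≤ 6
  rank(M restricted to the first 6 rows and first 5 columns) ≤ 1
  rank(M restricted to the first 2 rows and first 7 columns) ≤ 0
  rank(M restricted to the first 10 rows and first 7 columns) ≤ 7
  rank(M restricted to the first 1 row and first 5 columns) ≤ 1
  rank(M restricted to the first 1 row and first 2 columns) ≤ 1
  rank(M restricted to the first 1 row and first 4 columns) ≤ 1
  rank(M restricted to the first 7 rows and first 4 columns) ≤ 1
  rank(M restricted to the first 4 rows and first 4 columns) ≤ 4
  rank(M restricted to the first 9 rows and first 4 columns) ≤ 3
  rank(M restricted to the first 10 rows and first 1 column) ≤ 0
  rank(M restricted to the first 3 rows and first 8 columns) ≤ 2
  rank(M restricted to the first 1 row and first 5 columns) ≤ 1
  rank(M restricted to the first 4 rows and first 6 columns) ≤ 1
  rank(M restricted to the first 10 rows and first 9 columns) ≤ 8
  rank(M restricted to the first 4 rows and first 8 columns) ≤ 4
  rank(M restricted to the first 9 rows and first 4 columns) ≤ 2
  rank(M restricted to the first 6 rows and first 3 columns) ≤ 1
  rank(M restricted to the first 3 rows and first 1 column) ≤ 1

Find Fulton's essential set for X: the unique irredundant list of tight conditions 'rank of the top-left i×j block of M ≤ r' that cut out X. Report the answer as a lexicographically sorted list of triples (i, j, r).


Computing R[i][j] = min implied NW-rank bound (n=11, 27 conditions):

  0 | 0 | 0 | 0 | 0 | 0 | 0 | 1 | 1 | 1 | 1
  0 | 0 | 0 | 0 | 0 | 0 | 0 | 1 | 1 | 1 | 2
  0 | 0 | 1 | 1 | 1 | 1 | 1 | 2 | 2 | 2 | 3
  0 | 0 | 1 | 1 | 1 | 1 | 2 | 3 | 3 | 3 | 4
  0 | 0 | 1 | 1 | 1 | 1 | 2 | 3 | 4 | 4 | 5
  0 | 0 | 1 | 1 | 1 | 2 | 3 | 4 | 5 | 5 | 6
  0 | 0 | 1 | 1 | 2 | 3 | 4 | 5 | 6 | 6 | 7
  0 | 1 | 2 | 2 | 3 | 4 | 5 | 6 | 7 | 7 | 8
  0 | 1 | 2 | 2 | 3 | 4 | 5 | 6 | 7 | 8 | 9
  0 | 1 | 2 | 3 | 4 | 5 | 6 | 7 | 8 | 9 | 10
  1 | 2 | 3 | 4 | 5 | 6 | 7 | 8 | 9 | 10 | 11

the unique w with this rank table is (8, 11, 3, 7, 9, 6, 5, 2, 10, 4, 1).

|D(w)|=39, |Ess(w)|=8:

[(2, 7, 0), (2, 10, 1), (5, 6, 1), (6, 5, 1), (7, 2, 0), (7, 4, 1), (9, 4, 2), (10, 1, 0)]


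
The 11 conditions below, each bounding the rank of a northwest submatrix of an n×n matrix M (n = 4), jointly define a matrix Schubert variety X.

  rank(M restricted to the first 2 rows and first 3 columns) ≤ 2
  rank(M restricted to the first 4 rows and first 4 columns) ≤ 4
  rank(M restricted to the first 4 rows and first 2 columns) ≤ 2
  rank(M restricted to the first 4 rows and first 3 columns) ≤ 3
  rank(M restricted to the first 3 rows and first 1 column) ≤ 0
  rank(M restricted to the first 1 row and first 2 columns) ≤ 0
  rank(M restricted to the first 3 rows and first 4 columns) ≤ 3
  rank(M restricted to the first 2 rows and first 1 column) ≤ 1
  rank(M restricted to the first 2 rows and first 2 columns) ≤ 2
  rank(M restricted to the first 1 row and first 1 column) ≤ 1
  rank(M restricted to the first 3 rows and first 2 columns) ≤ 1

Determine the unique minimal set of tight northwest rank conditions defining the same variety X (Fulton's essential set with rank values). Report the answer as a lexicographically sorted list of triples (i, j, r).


The tightest implied rank at each (i,j), from the 11 conditions:

  row 1: 0, 0, 1, 1
  row 2: 0, 1, 2, 2
  row 3: 0, 1, 2, 3
  row 4: 1, 2, 3, 4

second differences of R give the permutation w = (3, 2, 4, 1).

2 SE-corners of the 4-cell Rothe diagram give Ess(w):

[(1, 2, 0), (3, 1, 0)]


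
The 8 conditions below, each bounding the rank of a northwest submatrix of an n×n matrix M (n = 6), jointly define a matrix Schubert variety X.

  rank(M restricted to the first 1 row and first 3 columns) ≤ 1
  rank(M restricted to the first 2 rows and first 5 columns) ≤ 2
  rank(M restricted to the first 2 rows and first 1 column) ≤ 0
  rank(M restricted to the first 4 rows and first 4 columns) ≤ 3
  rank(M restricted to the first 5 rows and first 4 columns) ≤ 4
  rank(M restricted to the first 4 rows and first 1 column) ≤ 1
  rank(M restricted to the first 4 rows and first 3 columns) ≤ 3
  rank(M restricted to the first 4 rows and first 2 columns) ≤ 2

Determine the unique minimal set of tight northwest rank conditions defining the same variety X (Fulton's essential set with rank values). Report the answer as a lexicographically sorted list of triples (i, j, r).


The tightest implied rank at each (i,j), from the 8 conditions:

  R[1]: 0 1 1 1 1 1
  R[2]: 0 1 2 2 2 2
  R[3]: 1 2 3 3 3 3
  R[4]: 1 2 3 3 4 4
  R[5]: 1 2 3 4 5 5
  R[6]: 1 2 3 4 5 6

hence w(1..6) = (2, 3, 1, 5, 4, 6).

Fulton essential set (2 of the 3 Rothe cells):

[(2, 1, 0), (4, 4, 3)]
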